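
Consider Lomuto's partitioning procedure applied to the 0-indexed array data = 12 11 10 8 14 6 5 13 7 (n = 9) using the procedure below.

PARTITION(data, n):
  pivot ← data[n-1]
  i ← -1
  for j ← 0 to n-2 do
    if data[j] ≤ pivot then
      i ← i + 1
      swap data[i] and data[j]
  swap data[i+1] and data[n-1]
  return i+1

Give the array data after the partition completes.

pivot = data[8] = 7; i = -1
j=0: data[0]=12 > 7 → no swap
j=1: data[1]=11 > 7 → no swap
j=2: data[2]=10 > 7 → no swap
j=3: data[3]=8 > 7 → no swap
j=4: data[4]=14 > 7 → no swap
j=5: data[5]=6 ≤ 7 → i=0, swap data[0],data[5] → 6 11 10 8 14 12 5 13 7
j=6: data[6]=5 ≤ 7 → i=1, swap data[1],data[6] → 6 5 10 8 14 12 11 13 7
j=7: data[7]=13 > 7 → no swap
final swap data[2],data[8] → 6 5 7 8 14 12 11 13 10; return 2

6 5 7 8 14 12 11 13 10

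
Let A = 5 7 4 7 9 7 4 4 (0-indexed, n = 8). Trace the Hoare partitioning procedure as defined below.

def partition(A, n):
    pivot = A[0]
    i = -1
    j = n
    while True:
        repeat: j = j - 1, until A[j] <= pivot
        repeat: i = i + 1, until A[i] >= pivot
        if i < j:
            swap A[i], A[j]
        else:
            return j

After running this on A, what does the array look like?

4 4 4 7 9 7 7 5

pivot = A[0] = 5; i = -1, j = 8
j→7 (A[7]=4≤5), i→0 (A[0]=5≥5); i<j, swap → 4 7 4 7 9 7 4 5
j→6 (A[6]=4≤5), i→1 (A[1]=7≥5); i<j, swap → 4 4 4 7 9 7 7 5
j→2, i→3; i≥j, return j=2. A = 4 4 4 7 9 7 7 5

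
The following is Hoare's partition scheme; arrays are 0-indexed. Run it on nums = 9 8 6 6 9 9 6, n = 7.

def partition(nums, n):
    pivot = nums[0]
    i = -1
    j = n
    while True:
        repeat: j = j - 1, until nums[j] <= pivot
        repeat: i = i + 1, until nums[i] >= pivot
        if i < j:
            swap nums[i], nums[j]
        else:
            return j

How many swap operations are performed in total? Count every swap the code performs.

2

pivot=9
j stops at 6 (6), i stops at 0 (9); swap ⇒ 6 8 6 6 9 9 9
j stops at 5 (9), i stops at 4 (9); swap ⇒ 6 8 6 6 9 9 9
j stops at 4, i stops at 5; i≥j ⇒ return 4. nums=6 8 6 6 9 9 9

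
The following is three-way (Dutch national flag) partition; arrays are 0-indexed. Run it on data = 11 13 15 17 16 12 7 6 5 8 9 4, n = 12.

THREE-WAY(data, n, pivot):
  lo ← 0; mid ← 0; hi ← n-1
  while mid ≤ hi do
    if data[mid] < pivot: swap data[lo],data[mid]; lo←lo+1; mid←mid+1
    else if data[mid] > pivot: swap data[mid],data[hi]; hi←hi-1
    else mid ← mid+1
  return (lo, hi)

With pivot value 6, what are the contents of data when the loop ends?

4 5 6 16 12 7 17 15 8 9 13 11

pivot = 6; lo=0, mid=0, hi=11
data[mid]=11>6: swap data[0],data[11]; hi=10 → 4 13 15 17 16 12 7 6 5 8 9 11
data[mid]=4<6: swap data[0],data[0]; lo=1,mid=1 → 4 13 15 17 16 12 7 6 5 8 9 11
data[mid]=13>6: swap data[1],data[10]; hi=9 → 4 9 15 17 16 12 7 6 5 8 13 11
data[mid]=9>6: swap data[1],data[9]; hi=8 → 4 8 15 17 16 12 7 6 5 9 13 11
data[mid]=8>6: swap data[1],data[8]; hi=7 → 4 5 15 17 16 12 7 6 8 9 13 11
data[mid]=5<6: swap data[1],data[1]; lo=2,mid=2 → 4 5 15 17 16 12 7 6 8 9 13 11
data[mid]=15>6: swap data[2],data[7]; hi=6 → 4 5 6 17 16 12 7 15 8 9 13 11
data[mid]=6=6: mid=3
data[mid]=17>6: swap data[3],data[6]; hi=5 → 4 5 6 7 16 12 17 15 8 9 13 11
data[mid]=7>6: swap data[3],data[5]; hi=4 → 4 5 6 12 16 7 17 15 8 9 13 11
data[mid]=12>6: swap data[3],data[4]; hi=3 → 4 5 6 16 12 7 17 15 8 9 13 11
data[mid]=16>6: swap data[3],data[3]; hi=2 → 4 5 6 16 12 7 17 15 8 9 13 11
end: lo=2, hi=2; data = 4 5 6 16 12 7 17 15 8 9 13 11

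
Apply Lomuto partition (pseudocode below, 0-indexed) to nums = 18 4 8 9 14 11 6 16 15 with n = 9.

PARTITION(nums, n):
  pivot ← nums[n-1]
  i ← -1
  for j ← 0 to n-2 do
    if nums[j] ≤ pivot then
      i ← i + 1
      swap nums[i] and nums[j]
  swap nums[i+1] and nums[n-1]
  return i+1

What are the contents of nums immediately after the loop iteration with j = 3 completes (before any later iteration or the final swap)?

4 8 9 18 14 11 6 16 15

pivot = nums[8] = 15; i = -1
j=0: nums[0]=18 > 15 → no swap
j=1: nums[1]=4 ≤ 15 → i=0, swap nums[0],nums[1] → 4 18 8 9 14 11 6 16 15
j=2: nums[2]=8 ≤ 15 → i=1, swap nums[1],nums[2] → 4 8 18 9 14 11 6 16 15
j=3: nums[3]=9 ≤ 15 → i=2, swap nums[2],nums[3] → 4 8 9 18 14 11 6 16 15
(after j=3) nums = 4 8 9 18 14 11 6 16 15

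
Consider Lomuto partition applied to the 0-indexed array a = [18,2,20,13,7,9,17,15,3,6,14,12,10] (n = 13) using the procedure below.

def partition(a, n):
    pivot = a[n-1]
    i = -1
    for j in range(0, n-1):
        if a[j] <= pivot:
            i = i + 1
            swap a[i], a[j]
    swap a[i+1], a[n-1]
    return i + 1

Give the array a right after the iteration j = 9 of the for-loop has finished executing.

[2,7,9,3,6,20,17,15,13,18,14,12,10]

pivot = a[12] = 10; i = -1
j=0: a[0]=18 > 10 → no swap
j=1: a[1]=2 ≤ 10 → i=0, swap a[0],a[1] → [2,18,20,13,7,9,17,15,3,6,14,12,10]
j=2: a[2]=20 > 10 → no swap
j=3: a[3]=13 > 10 → no swap
j=4: a[4]=7 ≤ 10 → i=1, swap a[1],a[4] → [2,7,20,13,18,9,17,15,3,6,14,12,10]
j=5: a[5]=9 ≤ 10 → i=2, swap a[2],a[5] → [2,7,9,13,18,20,17,15,3,6,14,12,10]
j=6: a[6]=17 > 10 → no swap
j=7: a[7]=15 > 10 → no swap
j=8: a[8]=3 ≤ 10 → i=3, swap a[3],a[8] → [2,7,9,3,18,20,17,15,13,6,14,12,10]
j=9: a[9]=6 ≤ 10 → i=4, swap a[4],a[9] → [2,7,9,3,6,20,17,15,13,18,14,12,10]
(after j=9) a = [2,7,9,3,6,20,17,15,13,18,14,12,10]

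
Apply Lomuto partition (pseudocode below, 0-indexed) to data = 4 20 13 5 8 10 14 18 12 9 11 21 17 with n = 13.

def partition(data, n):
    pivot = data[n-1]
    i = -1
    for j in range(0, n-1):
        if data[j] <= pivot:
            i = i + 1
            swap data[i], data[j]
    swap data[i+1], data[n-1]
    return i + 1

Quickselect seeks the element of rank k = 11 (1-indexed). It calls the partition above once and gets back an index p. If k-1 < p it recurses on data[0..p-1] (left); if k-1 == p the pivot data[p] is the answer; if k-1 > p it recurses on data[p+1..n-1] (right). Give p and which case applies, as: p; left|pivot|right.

9; right

pivot = data[12] = 17; i = -1
j=0: data[0]=4 ≤ 17 → i=0, swap data[0],data[0] (no change) → 4 20 13 5 8 10 14 18 12 9 11 21 17
j=1: data[1]=20 > 17 → no swap
j=2: data[2]=13 ≤ 17 → i=1, swap data[1],data[2] → 4 13 20 5 8 10 14 18 12 9 11 21 17
j=3: data[3]=5 ≤ 17 → i=2, swap data[2],data[3] → 4 13 5 20 8 10 14 18 12 9 11 21 17
j=4: data[4]=8 ≤ 17 → i=3, swap data[3],data[4] → 4 13 5 8 20 10 14 18 12 9 11 21 17
j=5: data[5]=10 ≤ 17 → i=4, swap data[4],data[5] → 4 13 5 8 10 20 14 18 12 9 11 21 17
j=6: data[6]=14 ≤ 17 → i=5, swap data[5],data[6] → 4 13 5 8 10 14 20 18 12 9 11 21 17
j=7: data[7]=18 > 17 → no swap
j=8: data[8]=12 ≤ 17 → i=6, swap data[6],data[8] → 4 13 5 8 10 14 12 18 20 9 11 21 17
j=9: data[9]=9 ≤ 17 → i=7, swap data[7],data[9] → 4 13 5 8 10 14 12 9 20 18 11 21 17
j=10: data[10]=11 ≤ 17 → i=8, swap data[8],data[10] → 4 13 5 8 10 14 12 9 11 18 20 21 17
j=11: data[11]=21 > 17 → no swap
final swap data[9],data[12] → 4 13 5 8 10 14 12 9 11 17 20 21 18; return 9
p = 9; k-1 = 10 > 9 ⇒ right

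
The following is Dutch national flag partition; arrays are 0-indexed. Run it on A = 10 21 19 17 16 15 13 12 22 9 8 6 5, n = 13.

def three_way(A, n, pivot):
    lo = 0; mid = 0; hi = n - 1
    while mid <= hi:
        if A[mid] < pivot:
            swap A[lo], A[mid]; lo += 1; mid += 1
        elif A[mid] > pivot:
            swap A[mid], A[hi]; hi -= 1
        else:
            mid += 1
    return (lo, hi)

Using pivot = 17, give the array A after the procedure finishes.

lo=0 mid=0 hi=12
10<17: swap(0,0), lo=1 mid=1 ⇒ 10 21 19 17 16 15 13 12 22 9 8 6 5
21>17: swap(1,12), hi=11 ⇒ 10 5 19 17 16 15 13 12 22 9 8 6 21
5<17: swap(1,1), lo=2 mid=2 ⇒ 10 5 19 17 16 15 13 12 22 9 8 6 21
19>17: swap(2,11), hi=10 ⇒ 10 5 6 17 16 15 13 12 22 9 8 19 21
6<17: swap(2,2), lo=3 mid=3 ⇒ 10 5 6 17 16 15 13 12 22 9 8 19 21
17=17: mid=4
16<17: swap(3,4), lo=4 mid=5 ⇒ 10 5 6 16 17 15 13 12 22 9 8 19 21
15<17: swap(4,5), lo=5 mid=6 ⇒ 10 5 6 16 15 17 13 12 22 9 8 19 21
13<17: swap(5,6), lo=6 mid=7 ⇒ 10 5 6 16 15 13 17 12 22 9 8 19 21
12<17: swap(6,7), lo=7 mid=8 ⇒ 10 5 6 16 15 13 12 17 22 9 8 19 21
22>17: swap(8,10), hi=9 ⇒ 10 5 6 16 15 13 12 17 8 9 22 19 21
8<17: swap(7,8), lo=8 mid=9 ⇒ 10 5 6 16 15 13 12 8 17 9 22 19 21
9<17: swap(8,9), lo=9 mid=10 ⇒ 10 5 6 16 15 13 12 8 9 17 22 19 21
done. lo=9 hi=9; A=10 5 6 16 15 13 12 8 9 17 22 19 21

10 5 6 16 15 13 12 8 9 17 22 19 21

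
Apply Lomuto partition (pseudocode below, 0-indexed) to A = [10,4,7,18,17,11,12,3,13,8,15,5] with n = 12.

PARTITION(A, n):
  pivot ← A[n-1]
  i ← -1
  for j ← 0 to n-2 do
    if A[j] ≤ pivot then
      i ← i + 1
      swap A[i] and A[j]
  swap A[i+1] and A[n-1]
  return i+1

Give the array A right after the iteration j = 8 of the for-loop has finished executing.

[4,3,7,18,17,11,12,10,13,8,15,5]

pivot = A[11] = 5; i = -1
j=0: A[0]=10 > 5 → no swap
j=1: A[1]=4 ≤ 5 → i=0, swap A[0],A[1] → [4,10,7,18,17,11,12,3,13,8,15,5]
j=2: A[2]=7 > 5 → no swap
j=3: A[3]=18 > 5 → no swap
j=4: A[4]=17 > 5 → no swap
j=5: A[5]=11 > 5 → no swap
j=6: A[6]=12 > 5 → no swap
j=7: A[7]=3 ≤ 5 → i=1, swap A[1],A[7] → [4,3,7,18,17,11,12,10,13,8,15,5]
j=8: A[8]=13 > 5 → no swap
(after j=8) A = [4,3,7,18,17,11,12,10,13,8,15,5]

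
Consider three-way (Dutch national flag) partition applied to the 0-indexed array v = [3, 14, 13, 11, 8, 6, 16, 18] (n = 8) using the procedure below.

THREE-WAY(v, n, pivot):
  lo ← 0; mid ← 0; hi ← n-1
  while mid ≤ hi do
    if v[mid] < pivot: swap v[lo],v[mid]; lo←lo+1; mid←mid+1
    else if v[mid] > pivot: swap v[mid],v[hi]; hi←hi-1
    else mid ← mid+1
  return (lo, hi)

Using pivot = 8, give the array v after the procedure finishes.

pivot = 8; lo=0, mid=0, hi=7
v[mid]=3<8: swap v[0],v[0]; lo=1,mid=1 → [3, 14, 13, 11, 8, 6, 16, 18]
v[mid]=14>8: swap v[1],v[7]; hi=6 → [3, 18, 13, 11, 8, 6, 16, 14]
v[mid]=18>8: swap v[1],v[6]; hi=5 → [3, 16, 13, 11, 8, 6, 18, 14]
v[mid]=16>8: swap v[1],v[5]; hi=4 → [3, 6, 13, 11, 8, 16, 18, 14]
v[mid]=6<8: swap v[1],v[1]; lo=2,mid=2 → [3, 6, 13, 11, 8, 16, 18, 14]
v[mid]=13>8: swap v[2],v[4]; hi=3 → [3, 6, 8, 11, 13, 16, 18, 14]
v[mid]=8=8: mid=3
v[mid]=11>8: swap v[3],v[3]; hi=2 → [3, 6, 8, 11, 13, 16, 18, 14]
end: lo=2, hi=2; v = [3, 6, 8, 11, 13, 16, 18, 14]

[3, 6, 8, 11, 13, 16, 18, 14]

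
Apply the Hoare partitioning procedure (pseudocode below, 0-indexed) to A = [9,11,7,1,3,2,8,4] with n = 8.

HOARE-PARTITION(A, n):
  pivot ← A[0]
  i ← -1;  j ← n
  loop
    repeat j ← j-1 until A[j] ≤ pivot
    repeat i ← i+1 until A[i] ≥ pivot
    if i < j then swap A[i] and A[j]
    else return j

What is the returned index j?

5

pivot=9
j stops at 7 (4), i stops at 0 (9); swap ⇒ [4,11,7,1,3,2,8,9]
j stops at 6 (8), i stops at 1 (11); swap ⇒ [4,8,7,1,3,2,11,9]
j stops at 5, i stops at 6; i≥j ⇒ return 5. A=[4,8,7,1,3,2,11,9]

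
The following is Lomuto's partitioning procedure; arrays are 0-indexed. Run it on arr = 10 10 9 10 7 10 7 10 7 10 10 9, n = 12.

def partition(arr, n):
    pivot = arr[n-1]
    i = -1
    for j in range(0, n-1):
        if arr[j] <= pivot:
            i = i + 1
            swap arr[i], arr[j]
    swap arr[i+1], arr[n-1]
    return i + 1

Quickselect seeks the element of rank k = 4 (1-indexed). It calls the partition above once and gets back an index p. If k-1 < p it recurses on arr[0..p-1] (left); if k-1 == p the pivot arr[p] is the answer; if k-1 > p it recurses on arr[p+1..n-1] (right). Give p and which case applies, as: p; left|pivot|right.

pivot = arr[11] = 9; i = -1
j=0: arr[0]=10 > 9 → no swap
j=1: arr[1]=10 > 9 → no swap
j=2: arr[2]=9 ≤ 9 → i=0, swap arr[0],arr[2] → 9 10 10 10 7 10 7 10 7 10 10 9
j=3: arr[3]=10 > 9 → no swap
j=4: arr[4]=7 ≤ 9 → i=1, swap arr[1],arr[4] → 9 7 10 10 10 10 7 10 7 10 10 9
j=5: arr[5]=10 > 9 → no swap
j=6: arr[6]=7 ≤ 9 → i=2, swap arr[2],arr[6] → 9 7 7 10 10 10 10 10 7 10 10 9
j=7: arr[7]=10 > 9 → no swap
j=8: arr[8]=7 ≤ 9 → i=3, swap arr[3],arr[8] → 9 7 7 7 10 10 10 10 10 10 10 9
j=9: arr[9]=10 > 9 → no swap
j=10: arr[10]=10 > 9 → no swap
final swap arr[4],arr[11] → 9 7 7 7 9 10 10 10 10 10 10 10; return 4
p = 4; k-1 = 3 < 4 ⇒ left

4; left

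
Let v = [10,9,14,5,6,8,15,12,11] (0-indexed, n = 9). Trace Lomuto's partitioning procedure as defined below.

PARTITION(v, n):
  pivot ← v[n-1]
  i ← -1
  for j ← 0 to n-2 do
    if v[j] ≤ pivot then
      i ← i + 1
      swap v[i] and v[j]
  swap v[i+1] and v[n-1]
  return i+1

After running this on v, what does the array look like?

[10,9,5,6,8,11,15,12,14]

pivot = v[8] = 11; i = -1
j=0: v[0]=10 ≤ 11 → i=0, swap v[0],v[0] (no change) → [10,9,14,5,6,8,15,12,11]
j=1: v[1]=9 ≤ 11 → i=1, swap v[1],v[1] (no change) → [10,9,14,5,6,8,15,12,11]
j=2: v[2]=14 > 11 → no swap
j=3: v[3]=5 ≤ 11 → i=2, swap v[2],v[3] → [10,9,5,14,6,8,15,12,11]
j=4: v[4]=6 ≤ 11 → i=3, swap v[3],v[4] → [10,9,5,6,14,8,15,12,11]
j=5: v[5]=8 ≤ 11 → i=4, swap v[4],v[5] → [10,9,5,6,8,14,15,12,11]
j=6: v[6]=15 > 11 → no swap
j=7: v[7]=12 > 11 → no swap
final swap v[5],v[8] → [10,9,5,6,8,11,15,12,14]; return 5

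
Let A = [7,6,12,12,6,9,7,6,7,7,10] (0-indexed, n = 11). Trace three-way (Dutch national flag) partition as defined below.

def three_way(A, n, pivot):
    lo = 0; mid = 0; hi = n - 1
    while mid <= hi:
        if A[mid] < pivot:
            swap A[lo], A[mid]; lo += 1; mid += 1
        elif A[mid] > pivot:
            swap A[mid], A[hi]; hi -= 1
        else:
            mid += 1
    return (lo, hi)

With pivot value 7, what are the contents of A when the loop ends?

pivot = 7; lo=0, mid=0, hi=10
A[mid]=7=7: mid=1
A[mid]=6<7: swap A[0],A[1]; lo=1,mid=2 → [6,7,12,12,6,9,7,6,7,7,10]
A[mid]=12>7: swap A[2],A[10]; hi=9 → [6,7,10,12,6,9,7,6,7,7,12]
A[mid]=10>7: swap A[2],A[9]; hi=8 → [6,7,7,12,6,9,7,6,7,10,12]
A[mid]=7=7: mid=3
A[mid]=12>7: swap A[3],A[8]; hi=7 → [6,7,7,7,6,9,7,6,12,10,12]
A[mid]=7=7: mid=4
A[mid]=6<7: swap A[1],A[4]; lo=2,mid=5 → [6,6,7,7,7,9,7,6,12,10,12]
A[mid]=9>7: swap A[5],A[7]; hi=6 → [6,6,7,7,7,6,7,9,12,10,12]
A[mid]=6<7: swap A[2],A[5]; lo=3,mid=6 → [6,6,6,7,7,7,7,9,12,10,12]
A[mid]=7=7: mid=7
end: lo=3, hi=6; A = [6,6,6,7,7,7,7,9,12,10,12]

[6,6,6,7,7,7,7,9,12,10,12]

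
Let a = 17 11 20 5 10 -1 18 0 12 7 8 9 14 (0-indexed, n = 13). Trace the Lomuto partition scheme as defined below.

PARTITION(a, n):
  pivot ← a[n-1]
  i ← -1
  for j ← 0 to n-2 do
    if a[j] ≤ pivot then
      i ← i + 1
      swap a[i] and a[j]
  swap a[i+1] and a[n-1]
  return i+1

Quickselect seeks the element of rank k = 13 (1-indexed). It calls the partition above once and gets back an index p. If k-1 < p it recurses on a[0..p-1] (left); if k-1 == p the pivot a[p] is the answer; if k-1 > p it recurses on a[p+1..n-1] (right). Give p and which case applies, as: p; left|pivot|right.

9; right

pivot=14, i=-1
j=0: 17>14, skip
j=1: 11≤14, i=0, swap(0,1) ⇒ 11 17 20 5 10 -1 18 0 12 7 8 9 14
j=2: 20>14, skip
j=3: 5≤14, i=1, swap(1,3) ⇒ 11 5 20 17 10 -1 18 0 12 7 8 9 14
j=4: 10≤14, i=2, swap(2,4) ⇒ 11 5 10 17 20 -1 18 0 12 7 8 9 14
j=5: -1≤14, i=3, swap(3,5) ⇒ 11 5 10 -1 20 17 18 0 12 7 8 9 14
j=6: 18>14, skip
j=7: 0≤14, i=4, swap(4,7) ⇒ 11 5 10 -1 0 17 18 20 12 7 8 9 14
j=8: 12≤14, i=5, swap(5,8) ⇒ 11 5 10 -1 0 12 18 20 17 7 8 9 14
j=9: 7≤14, i=6, swap(6,9) ⇒ 11 5 10 -1 0 12 7 20 17 18 8 9 14
j=10: 8≤14, i=7, swap(7,10) ⇒ 11 5 10 -1 0 12 7 8 17 18 20 9 14
j=11: 9≤14, i=8, swap(8,11) ⇒ 11 5 10 -1 0 12 7 8 9 18 20 17 14
swap(9,12) ⇒ 11 5 10 -1 0 12 7 8 9 14 20 17 18; return 9
p = 9; k-1 = 12 > 9 ⇒ right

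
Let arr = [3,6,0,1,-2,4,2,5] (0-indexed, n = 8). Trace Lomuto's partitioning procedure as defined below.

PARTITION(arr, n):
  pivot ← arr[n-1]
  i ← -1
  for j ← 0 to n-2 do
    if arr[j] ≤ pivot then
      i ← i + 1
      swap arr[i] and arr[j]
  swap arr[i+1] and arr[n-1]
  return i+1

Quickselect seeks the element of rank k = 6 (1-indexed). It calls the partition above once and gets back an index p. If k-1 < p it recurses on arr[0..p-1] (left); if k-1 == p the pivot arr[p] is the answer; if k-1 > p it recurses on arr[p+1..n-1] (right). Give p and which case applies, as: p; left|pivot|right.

pivot=5, i=-1
j=0: 3≤5, i=0, swap(0,0) ⇒ [3,6,0,1,-2,4,2,5]
j=1: 6>5, skip
j=2: 0≤5, i=1, swap(1,2) ⇒ [3,0,6,1,-2,4,2,5]
j=3: 1≤5, i=2, swap(2,3) ⇒ [3,0,1,6,-2,4,2,5]
j=4: -2≤5, i=3, swap(3,4) ⇒ [3,0,1,-2,6,4,2,5]
j=5: 4≤5, i=4, swap(4,5) ⇒ [3,0,1,-2,4,6,2,5]
j=6: 2≤5, i=5, swap(5,6) ⇒ [3,0,1,-2,4,2,6,5]
swap(6,7) ⇒ [3,0,1,-2,4,2,5,6]; return 6
p = 6; k-1 = 5 < 6 ⇒ left

6; left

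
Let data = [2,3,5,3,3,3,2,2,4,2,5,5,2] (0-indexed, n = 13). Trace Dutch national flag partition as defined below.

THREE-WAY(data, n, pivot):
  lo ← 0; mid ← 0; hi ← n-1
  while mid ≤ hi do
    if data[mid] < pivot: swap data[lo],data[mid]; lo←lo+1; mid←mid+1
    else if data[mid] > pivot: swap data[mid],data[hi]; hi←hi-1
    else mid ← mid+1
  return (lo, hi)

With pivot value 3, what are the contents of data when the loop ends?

pivot = 3; lo=0, mid=0, hi=12
data[mid]=2<3: swap data[0],data[0]; lo=1,mid=1 → [2,3,5,3,3,3,2,2,4,2,5,5,2]
data[mid]=3=3: mid=2
data[mid]=5>3: swap data[2],data[12]; hi=11 → [2,3,2,3,3,3,2,2,4,2,5,5,5]
data[mid]=2<3: swap data[1],data[2]; lo=2,mid=3 → [2,2,3,3,3,3,2,2,4,2,5,5,5]
data[mid]=3=3: mid=4
data[mid]=3=3: mid=5
data[mid]=3=3: mid=6
data[mid]=2<3: swap data[2],data[6]; lo=3,mid=7 → [2,2,2,3,3,3,3,2,4,2,5,5,5]
data[mid]=2<3: swap data[3],data[7]; lo=4,mid=8 → [2,2,2,2,3,3,3,3,4,2,5,5,5]
data[mid]=4>3: swap data[8],data[11]; hi=10 → [2,2,2,2,3,3,3,3,5,2,5,4,5]
data[mid]=5>3: swap data[8],data[10]; hi=9 → [2,2,2,2,3,3,3,3,5,2,5,4,5]
data[mid]=5>3: swap data[8],data[9]; hi=8 → [2,2,2,2,3,3,3,3,2,5,5,4,5]
data[mid]=2<3: swap data[4],data[8]; lo=5,mid=9 → [2,2,2,2,2,3,3,3,3,5,5,4,5]
end: lo=5, hi=8; data = [2,2,2,2,2,3,3,3,3,5,5,4,5]

[2,2,2,2,2,3,3,3,3,5,5,4,5]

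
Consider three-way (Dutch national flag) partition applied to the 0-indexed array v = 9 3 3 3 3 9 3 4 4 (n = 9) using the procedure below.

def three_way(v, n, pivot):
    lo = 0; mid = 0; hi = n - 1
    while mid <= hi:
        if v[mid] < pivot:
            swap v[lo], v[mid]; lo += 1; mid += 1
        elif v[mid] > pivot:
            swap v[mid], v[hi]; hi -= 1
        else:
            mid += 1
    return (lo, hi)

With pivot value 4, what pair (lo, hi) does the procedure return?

pivot = 4; lo=0, mid=0, hi=8
v[mid]=9>4: swap v[0],v[8]; hi=7 → 4 3 3 3 3 9 3 4 9
v[mid]=4=4: mid=1
v[mid]=3<4: swap v[0],v[1]; lo=1,mid=2 → 3 4 3 3 3 9 3 4 9
v[mid]=3<4: swap v[1],v[2]; lo=2,mid=3 → 3 3 4 3 3 9 3 4 9
v[mid]=3<4: swap v[2],v[3]; lo=3,mid=4 → 3 3 3 4 3 9 3 4 9
v[mid]=3<4: swap v[3],v[4]; lo=4,mid=5 → 3 3 3 3 4 9 3 4 9
v[mid]=9>4: swap v[5],v[7]; hi=6 → 3 3 3 3 4 4 3 9 9
v[mid]=4=4: mid=6
v[mid]=3<4: swap v[4],v[6]; lo=5,mid=7 → 3 3 3 3 3 4 4 9 9
end: lo=5, hi=6; v = 3 3 3 3 3 4 4 9 9

(5, 6)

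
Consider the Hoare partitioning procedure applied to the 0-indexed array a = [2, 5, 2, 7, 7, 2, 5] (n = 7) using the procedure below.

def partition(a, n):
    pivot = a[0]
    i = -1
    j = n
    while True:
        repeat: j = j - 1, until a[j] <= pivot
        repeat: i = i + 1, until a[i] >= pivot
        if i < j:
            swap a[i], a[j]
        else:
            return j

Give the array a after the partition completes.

[2, 2, 5, 7, 7, 2, 5]

pivot=2
j stops at 5 (2), i stops at 0 (2); swap ⇒ [2, 5, 2, 7, 7, 2, 5]
j stops at 2 (2), i stops at 1 (5); swap ⇒ [2, 2, 5, 7, 7, 2, 5]
j stops at 1, i stops at 2; i≥j ⇒ return 1. a=[2, 2, 5, 7, 7, 2, 5]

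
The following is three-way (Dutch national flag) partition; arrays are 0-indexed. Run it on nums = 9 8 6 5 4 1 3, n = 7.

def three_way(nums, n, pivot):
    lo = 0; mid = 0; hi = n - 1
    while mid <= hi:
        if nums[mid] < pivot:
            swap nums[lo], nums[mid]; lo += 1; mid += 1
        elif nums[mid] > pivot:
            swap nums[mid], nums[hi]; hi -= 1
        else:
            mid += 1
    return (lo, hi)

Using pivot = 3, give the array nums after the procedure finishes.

pivot = 3; lo=0, mid=0, hi=6
nums[mid]=9>3: swap nums[0],nums[6]; hi=5 → 3 8 6 5 4 1 9
nums[mid]=3=3: mid=1
nums[mid]=8>3: swap nums[1],nums[5]; hi=4 → 3 1 6 5 4 8 9
nums[mid]=1<3: swap nums[0],nums[1]; lo=1,mid=2 → 1 3 6 5 4 8 9
nums[mid]=6>3: swap nums[2],nums[4]; hi=3 → 1 3 4 5 6 8 9
nums[mid]=4>3: swap nums[2],nums[3]; hi=2 → 1 3 5 4 6 8 9
nums[mid]=5>3: swap nums[2],nums[2]; hi=1 → 1 3 5 4 6 8 9
end: lo=1, hi=1; nums = 1 3 5 4 6 8 9

1 3 5 4 6 8 9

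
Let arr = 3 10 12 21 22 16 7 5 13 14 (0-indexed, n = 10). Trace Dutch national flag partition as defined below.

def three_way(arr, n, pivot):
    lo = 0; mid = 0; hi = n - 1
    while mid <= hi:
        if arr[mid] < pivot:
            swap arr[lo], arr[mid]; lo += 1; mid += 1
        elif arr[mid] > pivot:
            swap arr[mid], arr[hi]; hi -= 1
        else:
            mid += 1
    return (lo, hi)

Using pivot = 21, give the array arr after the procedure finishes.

lo=0 mid=0 hi=9
3<21: swap(0,0), lo=1 mid=1 ⇒ 3 10 12 21 22 16 7 5 13 14
10<21: swap(1,1), lo=2 mid=2 ⇒ 3 10 12 21 22 16 7 5 13 14
12<21: swap(2,2), lo=3 mid=3 ⇒ 3 10 12 21 22 16 7 5 13 14
21=21: mid=4
22>21: swap(4,9), hi=8 ⇒ 3 10 12 21 14 16 7 5 13 22
14<21: swap(3,4), lo=4 mid=5 ⇒ 3 10 12 14 21 16 7 5 13 22
16<21: swap(4,5), lo=5 mid=6 ⇒ 3 10 12 14 16 21 7 5 13 22
7<21: swap(5,6), lo=6 mid=7 ⇒ 3 10 12 14 16 7 21 5 13 22
5<21: swap(6,7), lo=7 mid=8 ⇒ 3 10 12 14 16 7 5 21 13 22
13<21: swap(7,8), lo=8 mid=9 ⇒ 3 10 12 14 16 7 5 13 21 22
done. lo=8 hi=8; arr=3 10 12 14 16 7 5 13 21 22

3 10 12 14 16 7 5 13 21 22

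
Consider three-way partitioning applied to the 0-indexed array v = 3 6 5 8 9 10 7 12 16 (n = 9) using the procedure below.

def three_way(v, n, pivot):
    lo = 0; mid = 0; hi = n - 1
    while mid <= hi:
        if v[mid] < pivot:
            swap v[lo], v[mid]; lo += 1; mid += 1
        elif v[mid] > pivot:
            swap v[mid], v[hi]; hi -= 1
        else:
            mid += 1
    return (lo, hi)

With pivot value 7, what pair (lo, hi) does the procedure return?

(3, 3)

pivot = 7; lo=0, mid=0, hi=8
v[mid]=3<7: swap v[0],v[0]; lo=1,mid=1 → 3 6 5 8 9 10 7 12 16
v[mid]=6<7: swap v[1],v[1]; lo=2,mid=2 → 3 6 5 8 9 10 7 12 16
v[mid]=5<7: swap v[2],v[2]; lo=3,mid=3 → 3 6 5 8 9 10 7 12 16
v[mid]=8>7: swap v[3],v[8]; hi=7 → 3 6 5 16 9 10 7 12 8
v[mid]=16>7: swap v[3],v[7]; hi=6 → 3 6 5 12 9 10 7 16 8
v[mid]=12>7: swap v[3],v[6]; hi=5 → 3 6 5 7 9 10 12 16 8
v[mid]=7=7: mid=4
v[mid]=9>7: swap v[4],v[5]; hi=4 → 3 6 5 7 10 9 12 16 8
v[mid]=10>7: swap v[4],v[4]; hi=3 → 3 6 5 7 10 9 12 16 8
end: lo=3, hi=3; v = 3 6 5 7 10 9 12 16 8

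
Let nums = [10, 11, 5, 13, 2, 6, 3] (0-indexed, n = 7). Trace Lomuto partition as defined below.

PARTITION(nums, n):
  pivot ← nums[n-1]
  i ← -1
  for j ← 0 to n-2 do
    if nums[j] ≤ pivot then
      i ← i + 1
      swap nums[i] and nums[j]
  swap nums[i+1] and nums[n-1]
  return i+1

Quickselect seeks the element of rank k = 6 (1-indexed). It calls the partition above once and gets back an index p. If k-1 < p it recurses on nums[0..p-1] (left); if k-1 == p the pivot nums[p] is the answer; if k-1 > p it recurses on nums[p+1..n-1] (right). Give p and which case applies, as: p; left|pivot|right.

pivot = nums[6] = 3; i = -1
j=0: nums[0]=10 > 3 → no swap
j=1: nums[1]=11 > 3 → no swap
j=2: nums[2]=5 > 3 → no swap
j=3: nums[3]=13 > 3 → no swap
j=4: nums[4]=2 ≤ 3 → i=0, swap nums[0],nums[4] → [2, 11, 5, 13, 10, 6, 3]
j=5: nums[5]=6 > 3 → no swap
final swap nums[1],nums[6] → [2, 3, 5, 13, 10, 6, 11]; return 1
p = 1; k-1 = 5 > 1 ⇒ right

1; right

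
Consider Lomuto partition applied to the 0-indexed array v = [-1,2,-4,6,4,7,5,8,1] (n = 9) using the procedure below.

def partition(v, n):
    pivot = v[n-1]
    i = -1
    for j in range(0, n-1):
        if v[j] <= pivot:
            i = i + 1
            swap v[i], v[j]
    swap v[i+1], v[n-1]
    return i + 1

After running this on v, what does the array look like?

pivot=1, i=-1
j=0: -1≤1, i=0, swap(0,0) ⇒ [-1,2,-4,6,4,7,5,8,1]
j=1: 2>1, skip
j=2: -4≤1, i=1, swap(1,2) ⇒ [-1,-4,2,6,4,7,5,8,1]
j=3: 6>1, skip
j=4: 4>1, skip
j=5: 7>1, skip
j=6: 5>1, skip
j=7: 8>1, skip
swap(2,8) ⇒ [-1,-4,1,6,4,7,5,8,2]; return 2

[-1,-4,1,6,4,7,5,8,2]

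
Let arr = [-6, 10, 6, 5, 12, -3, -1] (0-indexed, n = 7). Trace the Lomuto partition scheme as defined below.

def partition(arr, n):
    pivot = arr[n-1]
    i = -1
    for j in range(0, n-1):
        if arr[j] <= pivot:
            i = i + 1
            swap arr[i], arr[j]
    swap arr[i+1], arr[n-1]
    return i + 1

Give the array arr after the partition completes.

[-6, -3, -1, 5, 12, 10, 6]

pivot=-1, i=-1
j=0: -6≤-1, i=0, swap(0,0) ⇒ [-6, 10, 6, 5, 12, -3, -1]
j=1: 10>-1, skip
j=2: 6>-1, skip
j=3: 5>-1, skip
j=4: 12>-1, skip
j=5: -3≤-1, i=1, swap(1,5) ⇒ [-6, -3, 6, 5, 12, 10, -1]
swap(2,6) ⇒ [-6, -3, -1, 5, 12, 10, 6]; return 2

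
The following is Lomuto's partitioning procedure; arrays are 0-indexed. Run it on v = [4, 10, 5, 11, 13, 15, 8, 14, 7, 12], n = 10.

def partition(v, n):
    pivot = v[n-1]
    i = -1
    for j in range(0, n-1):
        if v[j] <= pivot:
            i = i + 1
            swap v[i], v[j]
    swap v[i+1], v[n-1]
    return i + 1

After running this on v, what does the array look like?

[4, 10, 5, 11, 8, 7, 12, 14, 15, 13]

pivot=12, i=-1
j=0: 4≤12, i=0, swap(0,0) ⇒ [4, 10, 5, 11, 13, 15, 8, 14, 7, 12]
j=1: 10≤12, i=1, swap(1,1) ⇒ [4, 10, 5, 11, 13, 15, 8, 14, 7, 12]
j=2: 5≤12, i=2, swap(2,2) ⇒ [4, 10, 5, 11, 13, 15, 8, 14, 7, 12]
j=3: 11≤12, i=3, swap(3,3) ⇒ [4, 10, 5, 11, 13, 15, 8, 14, 7, 12]
j=4: 13>12, skip
j=5: 15>12, skip
j=6: 8≤12, i=4, swap(4,6) ⇒ [4, 10, 5, 11, 8, 15, 13, 14, 7, 12]
j=7: 14>12, skip
j=8: 7≤12, i=5, swap(5,8) ⇒ [4, 10, 5, 11, 8, 7, 13, 14, 15, 12]
swap(6,9) ⇒ [4, 10, 5, 11, 8, 7, 12, 14, 15, 13]; return 6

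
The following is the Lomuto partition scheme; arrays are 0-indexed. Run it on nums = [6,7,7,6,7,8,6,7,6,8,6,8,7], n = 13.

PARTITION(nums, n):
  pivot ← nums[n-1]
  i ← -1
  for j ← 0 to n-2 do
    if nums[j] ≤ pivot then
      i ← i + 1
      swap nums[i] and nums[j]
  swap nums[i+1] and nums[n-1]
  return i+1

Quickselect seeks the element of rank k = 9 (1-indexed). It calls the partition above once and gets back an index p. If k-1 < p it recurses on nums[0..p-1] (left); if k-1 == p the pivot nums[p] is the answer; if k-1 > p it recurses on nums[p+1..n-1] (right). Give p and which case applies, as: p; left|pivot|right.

pivot = nums[12] = 7; i = -1
j=0: nums[0]=6 ≤ 7 → i=0, swap nums[0],nums[0] (no change) → [6,7,7,6,7,8,6,7,6,8,6,8,7]
j=1: nums[1]=7 ≤ 7 → i=1, swap nums[1],nums[1] (no change) → [6,7,7,6,7,8,6,7,6,8,6,8,7]
j=2: nums[2]=7 ≤ 7 → i=2, swap nums[2],nums[2] (no change) → [6,7,7,6,7,8,6,7,6,8,6,8,7]
j=3: nums[3]=6 ≤ 7 → i=3, swap nums[3],nums[3] (no change) → [6,7,7,6,7,8,6,7,6,8,6,8,7]
j=4: nums[4]=7 ≤ 7 → i=4, swap nums[4],nums[4] (no change) → [6,7,7,6,7,8,6,7,6,8,6,8,7]
j=5: nums[5]=8 > 7 → no swap
j=6: nums[6]=6 ≤ 7 → i=5, swap nums[5],nums[6] → [6,7,7,6,7,6,8,7,6,8,6,8,7]
j=7: nums[7]=7 ≤ 7 → i=6, swap nums[6],nums[7] → [6,7,7,6,7,6,7,8,6,8,6,8,7]
j=8: nums[8]=6 ≤ 7 → i=7, swap nums[7],nums[8] → [6,7,7,6,7,6,7,6,8,8,6,8,7]
j=9: nums[9]=8 > 7 → no swap
j=10: nums[10]=6 ≤ 7 → i=8, swap nums[8],nums[10] → [6,7,7,6,7,6,7,6,6,8,8,8,7]
j=11: nums[11]=8 > 7 → no swap
final swap nums[9],nums[12] → [6,7,7,6,7,6,7,6,6,7,8,8,8]; return 9
p = 9; k-1 = 8 < 9 ⇒ left

9; left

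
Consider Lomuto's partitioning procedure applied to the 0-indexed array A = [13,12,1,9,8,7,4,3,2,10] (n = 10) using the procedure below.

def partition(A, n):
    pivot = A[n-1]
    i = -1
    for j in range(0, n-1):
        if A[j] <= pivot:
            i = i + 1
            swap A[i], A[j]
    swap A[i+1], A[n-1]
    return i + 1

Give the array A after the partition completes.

pivot = A[9] = 10; i = -1
j=0: A[0]=13 > 10 → no swap
j=1: A[1]=12 > 10 → no swap
j=2: A[2]=1 ≤ 10 → i=0, swap A[0],A[2] → [1,12,13,9,8,7,4,3,2,10]
j=3: A[3]=9 ≤ 10 → i=1, swap A[1],A[3] → [1,9,13,12,8,7,4,3,2,10]
j=4: A[4]=8 ≤ 10 → i=2, swap A[2],A[4] → [1,9,8,12,13,7,4,3,2,10]
j=5: A[5]=7 ≤ 10 → i=3, swap A[3],A[5] → [1,9,8,7,13,12,4,3,2,10]
j=6: A[6]=4 ≤ 10 → i=4, swap A[4],A[6] → [1,9,8,7,4,12,13,3,2,10]
j=7: A[7]=3 ≤ 10 → i=5, swap A[5],A[7] → [1,9,8,7,4,3,13,12,2,10]
j=8: A[8]=2 ≤ 10 → i=6, swap A[6],A[8] → [1,9,8,7,4,3,2,12,13,10]
final swap A[7],A[9] → [1,9,8,7,4,3,2,10,13,12]; return 7

[1,9,8,7,4,3,2,10,13,12]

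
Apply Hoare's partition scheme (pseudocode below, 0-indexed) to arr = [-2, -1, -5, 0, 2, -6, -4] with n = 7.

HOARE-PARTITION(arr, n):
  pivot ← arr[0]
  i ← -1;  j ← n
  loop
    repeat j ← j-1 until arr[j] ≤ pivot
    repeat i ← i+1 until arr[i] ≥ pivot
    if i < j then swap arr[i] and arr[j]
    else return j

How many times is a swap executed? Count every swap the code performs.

pivot = arr[0] = -2; i = -1, j = 7
j→6 (arr[6]=-4≤-2), i→0 (arr[0]=-2≥-2); i<j, swap → [-4, -1, -5, 0, 2, -6, -2]
j→5 (arr[5]=-6≤-2), i→1 (arr[1]=-1≥-2); i<j, swap → [-4, -6, -5, 0, 2, -1, -2]
j→2, i→3; i≥j, return j=2. arr = [-4, -6, -5, 0, 2, -1, -2]

2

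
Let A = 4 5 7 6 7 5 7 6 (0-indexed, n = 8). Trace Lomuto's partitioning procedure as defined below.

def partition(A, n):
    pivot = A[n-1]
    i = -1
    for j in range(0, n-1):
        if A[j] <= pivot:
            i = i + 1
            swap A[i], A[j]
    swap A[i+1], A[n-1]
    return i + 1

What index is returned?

pivot = A[7] = 6; i = -1
j=0: A[0]=4 ≤ 6 → i=0, swap A[0],A[0] (no change) → 4 5 7 6 7 5 7 6
j=1: A[1]=5 ≤ 6 → i=1, swap A[1],A[1] (no change) → 4 5 7 6 7 5 7 6
j=2: A[2]=7 > 6 → no swap
j=3: A[3]=6 ≤ 6 → i=2, swap A[2],A[3] → 4 5 6 7 7 5 7 6
j=4: A[4]=7 > 6 → no swap
j=5: A[5]=5 ≤ 6 → i=3, swap A[3],A[5] → 4 5 6 5 7 7 7 6
j=6: A[6]=7 > 6 → no swap
final swap A[4],A[7] → 4 5 6 5 6 7 7 7; return 4

4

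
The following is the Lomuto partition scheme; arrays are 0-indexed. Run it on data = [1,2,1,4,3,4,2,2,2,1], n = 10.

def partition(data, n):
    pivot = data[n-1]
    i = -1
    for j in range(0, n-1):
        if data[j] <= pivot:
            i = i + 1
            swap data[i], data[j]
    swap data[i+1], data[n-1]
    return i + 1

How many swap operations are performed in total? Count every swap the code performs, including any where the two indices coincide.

3

pivot = data[9] = 1; i = -1
j=0: data[0]=1 ≤ 1 → i=0, swap data[0],data[0] (no change) → [1,2,1,4,3,4,2,2,2,1]
j=1: data[1]=2 > 1 → no swap
j=2: data[2]=1 ≤ 1 → i=1, swap data[1],data[2] → [1,1,2,4,3,4,2,2,2,1]
j=3: data[3]=4 > 1 → no swap
j=4: data[4]=3 > 1 → no swap
j=5: data[5]=4 > 1 → no swap
j=6: data[6]=2 > 1 → no swap
j=7: data[7]=2 > 1 → no swap
j=8: data[8]=2 > 1 → no swap
final swap data[2],data[9] → [1,1,1,4,3,4,2,2,2,2]; return 2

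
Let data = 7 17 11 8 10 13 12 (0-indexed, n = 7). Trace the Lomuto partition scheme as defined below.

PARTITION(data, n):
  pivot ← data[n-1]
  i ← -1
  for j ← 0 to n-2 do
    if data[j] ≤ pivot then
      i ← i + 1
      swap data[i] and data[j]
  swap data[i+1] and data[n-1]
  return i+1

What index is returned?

4

pivot = data[6] = 12; i = -1
j=0: data[0]=7 ≤ 12 → i=0, swap data[0],data[0] (no change) → 7 17 11 8 10 13 12
j=1: data[1]=17 > 12 → no swap
j=2: data[2]=11 ≤ 12 → i=1, swap data[1],data[2] → 7 11 17 8 10 13 12
j=3: data[3]=8 ≤ 12 → i=2, swap data[2],data[3] → 7 11 8 17 10 13 12
j=4: data[4]=10 ≤ 12 → i=3, swap data[3],data[4] → 7 11 8 10 17 13 12
j=5: data[5]=13 > 12 → no swap
final swap data[4],data[6] → 7 11 8 10 12 13 17; return 4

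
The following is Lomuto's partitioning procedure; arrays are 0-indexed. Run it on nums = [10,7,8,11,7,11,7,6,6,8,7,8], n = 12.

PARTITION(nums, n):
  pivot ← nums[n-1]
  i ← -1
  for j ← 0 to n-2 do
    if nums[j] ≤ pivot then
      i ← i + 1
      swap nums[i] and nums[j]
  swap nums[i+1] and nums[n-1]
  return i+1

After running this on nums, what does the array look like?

pivot=8, i=-1
j=0: 10>8, skip
j=1: 7≤8, i=0, swap(0,1) ⇒ [7,10,8,11,7,11,7,6,6,8,7,8]
j=2: 8≤8, i=1, swap(1,2) ⇒ [7,8,10,11,7,11,7,6,6,8,7,8]
j=3: 11>8, skip
j=4: 7≤8, i=2, swap(2,4) ⇒ [7,8,7,11,10,11,7,6,6,8,7,8]
j=5: 11>8, skip
j=6: 7≤8, i=3, swap(3,6) ⇒ [7,8,7,7,10,11,11,6,6,8,7,8]
j=7: 6≤8, i=4, swap(4,7) ⇒ [7,8,7,7,6,11,11,10,6,8,7,8]
j=8: 6≤8, i=5, swap(5,8) ⇒ [7,8,7,7,6,6,11,10,11,8,7,8]
j=9: 8≤8, i=6, swap(6,9) ⇒ [7,8,7,7,6,6,8,10,11,11,7,8]
j=10: 7≤8, i=7, swap(7,10) ⇒ [7,8,7,7,6,6,8,7,11,11,10,8]
swap(8,11) ⇒ [7,8,7,7,6,6,8,7,8,11,10,11]; return 8

[7,8,7,7,6,6,8,7,8,11,10,11]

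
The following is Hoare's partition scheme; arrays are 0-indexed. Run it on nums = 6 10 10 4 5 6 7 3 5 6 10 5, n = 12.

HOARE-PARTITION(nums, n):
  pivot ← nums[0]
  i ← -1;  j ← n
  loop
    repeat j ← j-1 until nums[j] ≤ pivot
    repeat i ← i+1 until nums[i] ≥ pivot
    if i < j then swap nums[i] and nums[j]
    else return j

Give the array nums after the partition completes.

5 6 5 4 5 3 7 6 10 10 10 6

pivot=6
j stops at 11 (5), i stops at 0 (6); swap ⇒ 5 10 10 4 5 6 7 3 5 6 10 6
j stops at 9 (6), i stops at 1 (10); swap ⇒ 5 6 10 4 5 6 7 3 5 10 10 6
j stops at 8 (5), i stops at 2 (10); swap ⇒ 5 6 5 4 5 6 7 3 10 10 10 6
j stops at 7 (3), i stops at 5 (6); swap ⇒ 5 6 5 4 5 3 7 6 10 10 10 6
j stops at 5, i stops at 6; i≥j ⇒ return 5. nums=5 6 5 4 5 3 7 6 10 10 10 6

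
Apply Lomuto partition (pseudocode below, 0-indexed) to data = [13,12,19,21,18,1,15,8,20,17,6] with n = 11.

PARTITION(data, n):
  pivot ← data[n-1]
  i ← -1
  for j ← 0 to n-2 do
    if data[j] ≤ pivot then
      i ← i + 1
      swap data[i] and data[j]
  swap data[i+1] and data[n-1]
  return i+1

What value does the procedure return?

1

pivot=6, i=-1
j=0: 13>6, skip
j=1: 12>6, skip
j=2: 19>6, skip
j=3: 21>6, skip
j=4: 18>6, skip
j=5: 1≤6, i=0, swap(0,5) ⇒ [1,12,19,21,18,13,15,8,20,17,6]
j=6: 15>6, skip
j=7: 8>6, skip
j=8: 20>6, skip
j=9: 17>6, skip
swap(1,10) ⇒ [1,6,19,21,18,13,15,8,20,17,12]; return 1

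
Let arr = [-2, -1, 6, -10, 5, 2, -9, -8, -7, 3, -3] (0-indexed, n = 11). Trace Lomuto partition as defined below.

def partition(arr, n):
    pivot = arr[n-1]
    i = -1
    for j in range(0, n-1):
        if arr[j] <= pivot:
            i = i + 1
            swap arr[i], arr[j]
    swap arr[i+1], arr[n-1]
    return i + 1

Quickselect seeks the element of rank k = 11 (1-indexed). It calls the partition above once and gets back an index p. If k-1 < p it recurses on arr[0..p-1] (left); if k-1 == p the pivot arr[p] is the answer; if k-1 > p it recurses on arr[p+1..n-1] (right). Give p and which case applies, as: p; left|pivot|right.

pivot=-3, i=-1
j=0: -2>-3, skip
j=1: -1>-3, skip
j=2: 6>-3, skip
j=3: -10≤-3, i=0, swap(0,3) ⇒ [-10, -1, 6, -2, 5, 2, -9, -8, -7, 3, -3]
j=4: 5>-3, skip
j=5: 2>-3, skip
j=6: -9≤-3, i=1, swap(1,6) ⇒ [-10, -9, 6, -2, 5, 2, -1, -8, -7, 3, -3]
j=7: -8≤-3, i=2, swap(2,7) ⇒ [-10, -9, -8, -2, 5, 2, -1, 6, -7, 3, -3]
j=8: -7≤-3, i=3, swap(3,8) ⇒ [-10, -9, -8, -7, 5, 2, -1, 6, -2, 3, -3]
j=9: 3>-3, skip
swap(4,10) ⇒ [-10, -9, -8, -7, -3, 2, -1, 6, -2, 3, 5]; return 4
p = 4; k-1 = 10 > 4 ⇒ right

4; right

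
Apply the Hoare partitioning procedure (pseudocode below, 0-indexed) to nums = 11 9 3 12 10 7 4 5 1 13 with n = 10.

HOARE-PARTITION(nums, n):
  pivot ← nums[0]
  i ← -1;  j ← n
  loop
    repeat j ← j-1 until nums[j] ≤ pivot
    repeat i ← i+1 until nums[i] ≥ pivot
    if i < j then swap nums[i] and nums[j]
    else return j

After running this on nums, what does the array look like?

1 9 3 5 10 7 4 12 11 13

pivot=11
j stops at 8 (1), i stops at 0 (11); swap ⇒ 1 9 3 12 10 7 4 5 11 13
j stops at 7 (5), i stops at 3 (12); swap ⇒ 1 9 3 5 10 7 4 12 11 13
j stops at 6, i stops at 7; i≥j ⇒ return 6. nums=1 9 3 5 10 7 4 12 11 13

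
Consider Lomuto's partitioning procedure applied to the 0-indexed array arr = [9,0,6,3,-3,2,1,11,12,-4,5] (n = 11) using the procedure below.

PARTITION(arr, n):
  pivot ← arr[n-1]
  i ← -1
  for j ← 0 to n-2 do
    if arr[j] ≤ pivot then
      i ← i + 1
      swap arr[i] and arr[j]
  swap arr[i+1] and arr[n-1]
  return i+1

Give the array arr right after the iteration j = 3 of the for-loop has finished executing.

pivot = arr[10] = 5; i = -1
j=0: arr[0]=9 > 5 → no swap
j=1: arr[1]=0 ≤ 5 → i=0, swap arr[0],arr[1] → [0,9,6,3,-3,2,1,11,12,-4,5]
j=2: arr[2]=6 > 5 → no swap
j=3: arr[3]=3 ≤ 5 → i=1, swap arr[1],arr[3] → [0,3,6,9,-3,2,1,11,12,-4,5]
(after j=3) arr = [0,3,6,9,-3,2,1,11,12,-4,5]

[0,3,6,9,-3,2,1,11,12,-4,5]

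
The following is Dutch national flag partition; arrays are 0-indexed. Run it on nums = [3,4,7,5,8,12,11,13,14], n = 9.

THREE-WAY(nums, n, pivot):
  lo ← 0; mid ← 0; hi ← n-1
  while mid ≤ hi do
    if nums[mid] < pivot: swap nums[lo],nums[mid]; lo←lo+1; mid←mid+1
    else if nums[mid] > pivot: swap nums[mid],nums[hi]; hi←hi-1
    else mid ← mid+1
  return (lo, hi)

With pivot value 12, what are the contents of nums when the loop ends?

pivot = 12; lo=0, mid=0, hi=8
nums[mid]=3<12: swap nums[0],nums[0]; lo=1,mid=1 → [3,4,7,5,8,12,11,13,14]
nums[mid]=4<12: swap nums[1],nums[1]; lo=2,mid=2 → [3,4,7,5,8,12,11,13,14]
nums[mid]=7<12: swap nums[2],nums[2]; lo=3,mid=3 → [3,4,7,5,8,12,11,13,14]
nums[mid]=5<12: swap nums[3],nums[3]; lo=4,mid=4 → [3,4,7,5,8,12,11,13,14]
nums[mid]=8<12: swap nums[4],nums[4]; lo=5,mid=5 → [3,4,7,5,8,12,11,13,14]
nums[mid]=12=12: mid=6
nums[mid]=11<12: swap nums[5],nums[6]; lo=6,mid=7 → [3,4,7,5,8,11,12,13,14]
nums[mid]=13>12: swap nums[7],nums[8]; hi=7 → [3,4,7,5,8,11,12,14,13]
nums[mid]=14>12: swap nums[7],nums[7]; hi=6 → [3,4,7,5,8,11,12,14,13]
end: lo=6, hi=6; nums = [3,4,7,5,8,11,12,14,13]

[3,4,7,5,8,11,12,14,13]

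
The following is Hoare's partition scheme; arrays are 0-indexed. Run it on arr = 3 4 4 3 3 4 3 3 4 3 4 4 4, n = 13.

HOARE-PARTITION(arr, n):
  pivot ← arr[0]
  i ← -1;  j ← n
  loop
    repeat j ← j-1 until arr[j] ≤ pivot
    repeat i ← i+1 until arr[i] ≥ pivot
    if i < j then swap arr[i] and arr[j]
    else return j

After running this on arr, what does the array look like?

3 3 3 3 3 4 4 4 4 3 4 4 4

pivot = arr[0] = 3; i = -1, j = 13
j→9 (arr[9]=3≤3), i→0 (arr[0]=3≥3); i<j, swap → 3 4 4 3 3 4 3 3 4 3 4 4 4
j→7 (arr[7]=3≤3), i→1 (arr[1]=4≥3); i<j, swap → 3 3 4 3 3 4 3 4 4 3 4 4 4
j→6 (arr[6]=3≤3), i→2 (arr[2]=4≥3); i<j, swap → 3 3 3 3 3 4 4 4 4 3 4 4 4
j→4 (arr[4]=3≤3), i→3 (arr[3]=3≥3); i<j, swap → 3 3 3 3 3 4 4 4 4 3 4 4 4
j→3, i→4; i≥j, return j=3. arr = 3 3 3 3 3 4 4 4 4 3 4 4 4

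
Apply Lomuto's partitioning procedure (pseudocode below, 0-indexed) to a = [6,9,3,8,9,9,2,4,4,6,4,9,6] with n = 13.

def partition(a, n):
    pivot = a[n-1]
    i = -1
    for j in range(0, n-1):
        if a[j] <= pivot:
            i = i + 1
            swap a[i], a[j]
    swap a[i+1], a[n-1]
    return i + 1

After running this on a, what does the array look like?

pivot = a[12] = 6; i = -1
j=0: a[0]=6 ≤ 6 → i=0, swap a[0],a[0] (no change) → [6,9,3,8,9,9,2,4,4,6,4,9,6]
j=1: a[1]=9 > 6 → no swap
j=2: a[2]=3 ≤ 6 → i=1, swap a[1],a[2] → [6,3,9,8,9,9,2,4,4,6,4,9,6]
j=3: a[3]=8 > 6 → no swap
j=4: a[4]=9 > 6 → no swap
j=5: a[5]=9 > 6 → no swap
j=6: a[6]=2 ≤ 6 → i=2, swap a[2],a[6] → [6,3,2,8,9,9,9,4,4,6,4,9,6]
j=7: a[7]=4 ≤ 6 → i=3, swap a[3],a[7] → [6,3,2,4,9,9,9,8,4,6,4,9,6]
j=8: a[8]=4 ≤ 6 → i=4, swap a[4],a[8] → [6,3,2,4,4,9,9,8,9,6,4,9,6]
j=9: a[9]=6 ≤ 6 → i=5, swap a[5],a[9] → [6,3,2,4,4,6,9,8,9,9,4,9,6]
j=10: a[10]=4 ≤ 6 → i=6, swap a[6],a[10] → [6,3,2,4,4,6,4,8,9,9,9,9,6]
j=11: a[11]=9 > 6 → no swap
final swap a[7],a[12] → [6,3,2,4,4,6,4,6,9,9,9,9,8]; return 7

[6,3,2,4,4,6,4,6,9,9,9,9,8]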